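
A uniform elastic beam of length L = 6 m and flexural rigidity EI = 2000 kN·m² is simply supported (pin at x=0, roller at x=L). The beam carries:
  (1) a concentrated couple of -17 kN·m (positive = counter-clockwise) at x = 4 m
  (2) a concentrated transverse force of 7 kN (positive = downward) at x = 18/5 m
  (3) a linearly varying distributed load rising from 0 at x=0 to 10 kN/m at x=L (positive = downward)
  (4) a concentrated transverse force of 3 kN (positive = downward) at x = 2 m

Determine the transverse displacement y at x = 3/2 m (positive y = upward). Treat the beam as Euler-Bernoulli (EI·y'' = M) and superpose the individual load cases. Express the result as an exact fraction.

y(3/2) = -2257351/64000000 m

Load 1 — applied couple M₀=-17 kN·m at a=4 m (b=L-a=2):
  y_1 = (M₀x³/(6L)+C₁x)/EI  [x≤a] with C₁=M₀(3b²-L²)/(6L)=34/3 = ((-17)·(3/2)³/(6·6)+(34/3)·(3/2))/2000 = 493/64000 m
Load 2 — point force P=7 kN at a=18/5 m (b=L-a=12/5):
  y_2 = -Pbx(L²-b²-x²)/(6LEI)  [x≤a] = -7·(12/5)·(3/2)·(6²-(12/5)²-(3/2)²)/(6·6·2000) = -19593/2000000 m
Load 3 — triangular load w₀=10 kN/m (0→w₀ over full span):
  y_3 = -w₀x(7L⁴-10L²x²+3x⁴)/(360LEI) = -10·(3/2)·(7·6⁴-10·6²·(3/2)²+3·(3/2)⁴)/(360·6·2000) = -2943/102400 m
Load 4 — point force P=3 kN at a=2 m (b=L-a=4):
  y_4 = -Pbx(L²-b²-x²)/(6LEI)  [x≤a] = -3·4·(3/2)·(6²-4²-(3/2)²)/(6·6·2000) = -71/16000 m
Superposition: y = Σ y_i = -2257351/64000000 m ≈ -0.035271 m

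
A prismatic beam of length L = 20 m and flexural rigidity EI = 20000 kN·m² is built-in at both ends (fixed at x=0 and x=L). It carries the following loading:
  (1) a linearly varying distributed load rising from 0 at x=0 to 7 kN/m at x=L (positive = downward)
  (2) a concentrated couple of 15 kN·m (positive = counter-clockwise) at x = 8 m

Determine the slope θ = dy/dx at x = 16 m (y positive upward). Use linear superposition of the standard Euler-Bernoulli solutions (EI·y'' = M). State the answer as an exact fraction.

Load 1 — triangular load w₀=7 kN/m (0→w₀ over full span):
  θ_1 = -w₀(2x(L-x)(L-2x)(x+2L)+x²(L-x)²)/(120LEI) = -7·(2·16·(20-16)·(20-2·16)·(16+2·20)+16²·(20-16)²)/(120·20·20000) = 112/9375 rad
Load 2 — applied couple M₀=15 kN·m at a=8 m (b=L-a=12):
  θ_2 = (R_Ax²/2 - M_Ax - M₀(x-a))/EI  [x>a] with R_A=27/25, M_A=9/5 = ((27/25)·16²/2 - (9/5)·16 - 15·(16-8))/20000 = -33/62500 rad
Superposition: θ = Σ θ_i = 2141/187500 rad ≈ 0.011419 rad

θ(16) = 2141/187500 rad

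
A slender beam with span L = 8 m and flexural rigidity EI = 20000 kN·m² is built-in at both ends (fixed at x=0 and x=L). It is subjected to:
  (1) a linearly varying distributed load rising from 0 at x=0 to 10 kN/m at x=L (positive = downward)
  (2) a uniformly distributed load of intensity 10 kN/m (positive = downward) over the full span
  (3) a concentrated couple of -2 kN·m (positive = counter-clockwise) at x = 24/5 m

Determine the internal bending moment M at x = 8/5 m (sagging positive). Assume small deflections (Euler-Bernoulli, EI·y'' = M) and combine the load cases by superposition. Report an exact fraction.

M(8/5) = -632/125 kN·m

Load 1 — triangular load w₀=10 kN/m (0→w₀ over full span):
  M_1 = 3w₀Lx/20 - w₀L²/30 - w₀x³/(6L) = 3·10·8·(8/5)/20 - 10·8²/30 - 10·(8/5)³/(6·8) = -224/75 kN·m
Load 2 — uniform load w=10 kN/m over full span:
  M_2 = wLx/2 - wL²/12 - wx²/2 = 10·8·(8/5)/2 - 10·8²/12 - 10·(8/5)²/2 = -32/15 kN·m
Load 3 — applied couple M₀=-2 kN·m at a=24/5 m (b=L-a=16/5):
  M_3 = R_Ax - M_A  [x≤a] with R_A=-9/25, M_A=-16/25 = (-9/25)·(8/5) - (-16/25) = 8/125 kN·m
Superposition: M = Σ M_i = -632/125 kN·m ≈ -5.056000 kN·m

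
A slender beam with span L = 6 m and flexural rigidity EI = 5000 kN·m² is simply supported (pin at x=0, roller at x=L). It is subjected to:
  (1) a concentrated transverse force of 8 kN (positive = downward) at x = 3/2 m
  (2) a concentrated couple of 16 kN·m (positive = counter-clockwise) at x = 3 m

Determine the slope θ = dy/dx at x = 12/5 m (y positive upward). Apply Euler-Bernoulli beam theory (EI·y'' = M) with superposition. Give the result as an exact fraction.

θ(12/5) = 197/500000 rad

Load 1 — point force P=8 kN at a=3/2 m (b=L-a=9/2):
  θ_1 = -Pa(2L²-6Lx+3x²+a²)/(6LEI)  [x>a] = -8·(3/2)·(2·6²-6·6·(12/5)+3·(12/5)²+(3/2)²)/(6·6·5000) = -171/500000 rad
Load 2 — applied couple M₀=16 kN·m at a=3 m (b=L-a=3):
  θ_2 = (M₀x²/(2L)+C₁)/EI  [x≤a] with C₁=M₀(3b²-L²)/(6L)=-4 = (16·(12/5)²/(2·6)+(-4))/5000 = 23/31250 rad
Superposition: θ = Σ θ_i = 197/500000 rad ≈ 0.000394 rad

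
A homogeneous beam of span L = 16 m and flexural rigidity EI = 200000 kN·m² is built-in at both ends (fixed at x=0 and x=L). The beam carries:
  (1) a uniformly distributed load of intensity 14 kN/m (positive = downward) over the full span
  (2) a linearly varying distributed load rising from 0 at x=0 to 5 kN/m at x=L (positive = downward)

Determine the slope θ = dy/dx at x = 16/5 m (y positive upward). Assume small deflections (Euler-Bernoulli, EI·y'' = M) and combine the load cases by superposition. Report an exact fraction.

θ(16/5) = -3136/1171875 rad

Load 1 — uniform load w=14 kN/m over full span:
  θ_1 = -wx(L-x)(L-2x)/(12EI) = -14·(16/5)·(16-(16/5))·(16-2·(16/5))/(12·200000) = -896/390625 rad
Load 2 — triangular load w₀=5 kN/m (0→w₀ over full span):
  θ_2 = -w₀(2x(L-x)(L-2x)(x+2L)+x²(L-x)²)/(120LEI) = -5·(2·(16/5)·(16-(16/5))·(16-2·(16/5))·((16/5)+2·16)+(16/5)²·(16-(16/5))²)/(120·16·200000) = -448/1171875 rad
Superposition: θ = Σ θ_i = -3136/1171875 rad ≈ -0.002676 rad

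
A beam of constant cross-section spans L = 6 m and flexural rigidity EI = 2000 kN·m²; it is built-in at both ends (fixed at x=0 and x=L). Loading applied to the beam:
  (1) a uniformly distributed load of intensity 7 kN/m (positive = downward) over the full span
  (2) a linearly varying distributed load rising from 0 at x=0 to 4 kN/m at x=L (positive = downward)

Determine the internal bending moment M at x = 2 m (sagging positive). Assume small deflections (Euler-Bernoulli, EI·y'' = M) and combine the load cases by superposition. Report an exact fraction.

M(2) = 383/45 kN·m

Load 1 — uniform load w=7 kN/m over full span:
  M_1 = wLx/2 - wL²/12 - wx²/2 = 7·6·2/2 - 7·6²/12 - 7·2²/2 = 7 kN·m
Load 2 — triangular load w₀=4 kN/m (0→w₀ over full span):
  M_2 = 3w₀Lx/20 - w₀L²/30 - w₀x³/(6L) = 3·4·6·2/20 - 4·6²/30 - 4·2³/(6·6) = 68/45 kN·m
Superposition: M = Σ M_i = 383/45 kN·m ≈ 8.511111 kN·m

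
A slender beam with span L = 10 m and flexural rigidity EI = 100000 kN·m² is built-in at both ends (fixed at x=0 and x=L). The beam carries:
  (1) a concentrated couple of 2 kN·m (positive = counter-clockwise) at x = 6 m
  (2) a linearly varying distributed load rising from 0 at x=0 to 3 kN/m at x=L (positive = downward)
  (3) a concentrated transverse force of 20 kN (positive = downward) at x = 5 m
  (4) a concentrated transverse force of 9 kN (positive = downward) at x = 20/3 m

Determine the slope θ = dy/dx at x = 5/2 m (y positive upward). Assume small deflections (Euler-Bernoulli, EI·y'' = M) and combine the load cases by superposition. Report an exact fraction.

θ(5/2) = -67521/128000000 rad

Load 1 — applied couple M₀=2 kN·m at a=6 m (b=L-a=4):
  θ_1 = (R_Ax²/2 - M_Ax)/EI  [x≤a] with R_A=36/125, M_A=16/25 = ((36/125)·(5/2)²/2 - (16/25)·(5/2))/100000 = -7/1000000 rad
Load 2 — triangular load w₀=3 kN/m (0→w₀ over full span):
  θ_2 = -w₀(2x(L-x)(L-2x)(x+2L)+x²(L-x)²)/(120LEI) = -3·(2·(5/2)·(10-(5/2))·(10-2·(5/2))·((5/2)+2·10)+(5/2)²·(10-(5/2))²)/(120·10·100000) = -117/1024000 rad
Load 3 — point force P=20 kN at a=5 m (b=L-a=5):
  θ_3 = -Pb²x(2aL-(3a+b)x)/(2L³EI)  [x≤a] = -20·5²·(5/2)·(2·5·10-(3·5+5)·(5/2))/(2·10³·100000) = -1/3200 rad
Load 4 — point force P=9 kN at a=20/3 m (b=L-a=10/3):
  θ_4 = -Pb²x(2aL-(3a+b)x)/(2L³EI)  [x≤a] = -9·(10/3)²·(5/2)·(2·(20/3)·10-(3·(20/3)+(10/3))·(5/2))/(2·10³·100000) = -3/32000 rad
Superposition: θ = Σ θ_i = -67521/128000000 rad ≈ -0.000528 rad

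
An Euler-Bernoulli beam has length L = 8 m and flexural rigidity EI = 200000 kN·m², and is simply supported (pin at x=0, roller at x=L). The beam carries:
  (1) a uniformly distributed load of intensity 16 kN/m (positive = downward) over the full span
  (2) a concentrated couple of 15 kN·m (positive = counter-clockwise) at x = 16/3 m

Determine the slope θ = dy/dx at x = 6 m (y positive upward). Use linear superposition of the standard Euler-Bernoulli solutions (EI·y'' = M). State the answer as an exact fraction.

Load 1 — uniform load w=16 kN/m over full span:
  θ_1 = -w(L³-6Lx²+4x³)/(24EI) = -16·(8³-6·8·6²+4·6³)/(24·200000) = 11/9375 rad
Load 2 — applied couple M₀=15 kN·m at a=16/3 m (b=L-a=8/3):
  θ_2 = (M₀x²/(2L)-M₀(x-a)+C₁)/EI  [x>a] with C₁=M₀(3b²-L²)/(6L)=-40/3 = (15·6²/(2·8)-15·(6-(16/3))+(-40/3))/200000 = 1/19200 rad
Superposition: θ = Σ θ_i = 2941/2400000 rad ≈ 0.001225 rad

θ(6) = 2941/2400000 rad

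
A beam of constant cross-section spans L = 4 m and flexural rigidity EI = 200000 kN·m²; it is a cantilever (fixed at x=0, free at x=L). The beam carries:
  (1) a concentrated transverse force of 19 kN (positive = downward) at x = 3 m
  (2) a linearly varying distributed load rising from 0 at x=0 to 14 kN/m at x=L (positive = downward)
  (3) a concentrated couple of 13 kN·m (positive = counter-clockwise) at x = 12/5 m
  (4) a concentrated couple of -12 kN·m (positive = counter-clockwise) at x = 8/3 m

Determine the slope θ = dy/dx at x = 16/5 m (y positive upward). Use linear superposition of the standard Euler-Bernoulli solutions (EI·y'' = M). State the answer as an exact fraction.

θ(16/5) = -739369/750000000 rad

Load 1 — point force P=19 kN at a=3 m (b=L-a=1):
  θ_1 = -Pa²/(2EI)  [x>a] = -19·3²/(2·200000) = -171/400000 rad
Load 2 — triangular load w₀=14 kN/m (0→w₀ over full span):
  θ_2 = (w₀Lx²/4-w₀L²x/3-w₀x⁴/(24L))/EI = (14·4·(16/5)²/4-14·4²·(16/5)/3-14·(16/5)⁴/(24·4))/200000 = -3248/5859375 rad
Load 3 — applied couple M₀=13 kN·m at a=12/5 m (b=L-a=8/5):
  θ_3 = M₀a/EI  [x>a] = 13·(12/5)/200000 = 39/250000 rad
Load 4 — applied couple M₀=-12 kN·m at a=8/3 m (b=L-a=4/3):
  θ_4 = M₀a/EI  [x>a] = (-12)·(8/3)/200000 = -1/6250 rad
Superposition: θ = Σ θ_i = -739369/750000000 rad ≈ -0.000986 rad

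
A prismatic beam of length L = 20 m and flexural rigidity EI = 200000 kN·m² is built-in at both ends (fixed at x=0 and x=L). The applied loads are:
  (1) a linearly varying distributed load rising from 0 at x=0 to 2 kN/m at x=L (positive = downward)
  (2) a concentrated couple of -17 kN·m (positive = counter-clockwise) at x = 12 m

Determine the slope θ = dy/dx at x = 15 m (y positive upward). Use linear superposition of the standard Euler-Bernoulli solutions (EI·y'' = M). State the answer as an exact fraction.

Load 1 — triangular load w₀=2 kN/m (0→w₀ over full span):
  θ_1 = -w₀(2x(L-x)(L-2x)(x+2L)+x²(L-x)²)/(120LEI) = -2·(2·15·(20-15)·(20-2·15)·(15+2·20)+15²·(20-15)²)/(120·20·200000) = 41/128000 rad
Load 2 — applied couple M₀=-17 kN·m at a=12 m (b=L-a=8):
  θ_2 = (R_Ax²/2 - M_Ax - M₀(x-a))/EI  [x>a] with R_A=-153/125, M_A=-136/25 = ((-153/125)·15²/2 - (-136/25)·15 - (-17)·(15-12))/200000 = -51/2000000 rad
Superposition: θ = Σ θ_i = 4717/16000000 rad ≈ 0.000295 rad

θ(15) = 4717/16000000 rad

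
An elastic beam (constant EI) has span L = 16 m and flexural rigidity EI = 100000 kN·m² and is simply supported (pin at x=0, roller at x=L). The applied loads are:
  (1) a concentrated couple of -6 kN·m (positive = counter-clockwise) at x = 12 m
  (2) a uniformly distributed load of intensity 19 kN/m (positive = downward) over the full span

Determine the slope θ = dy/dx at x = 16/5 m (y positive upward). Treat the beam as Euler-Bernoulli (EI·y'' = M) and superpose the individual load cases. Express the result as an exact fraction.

Load 1 — applied couple M₀=-6 kN·m at a=12 m (b=L-a=4):
  θ_1 = (M₀x²/(2L)+C₁)/EI  [x≤a] with C₁=M₀(3b²-L²)/(6L)=13 = ((-6)·(16/5)²/(2·16)+13)/100000 = 277/2500000 rad
Load 2 — uniform load w=19 kN/m over full span:
  θ_2 = -w(L³-6Lx²+4x³)/(24EI) = -19·(16³-6·16·(16/5)²+4·(16/5)³)/(24·100000) = -10032/390625 rad
Superposition: θ = Σ θ_i = -319639/12500000 rad ≈ -0.025571 rad

θ(16/5) = -319639/12500000 rad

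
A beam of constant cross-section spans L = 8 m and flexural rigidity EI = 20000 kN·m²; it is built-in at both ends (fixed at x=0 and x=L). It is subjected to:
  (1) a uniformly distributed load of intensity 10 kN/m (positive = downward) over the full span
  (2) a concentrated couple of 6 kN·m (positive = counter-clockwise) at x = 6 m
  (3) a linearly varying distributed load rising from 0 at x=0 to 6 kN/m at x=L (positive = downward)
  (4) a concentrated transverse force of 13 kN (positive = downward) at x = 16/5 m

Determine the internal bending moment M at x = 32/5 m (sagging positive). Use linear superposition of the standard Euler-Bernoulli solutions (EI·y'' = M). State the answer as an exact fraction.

Load 1 — uniform load w=10 kN/m over full span:
  M_1 = wLx/2 - wL²/12 - wx²/2 = 10·8·(32/5)/2 - 10·8²/12 - 10·(32/5)²/2 = -32/15 kN·m
Load 2 — applied couple M₀=6 kN·m at a=6 m (b=L-a=2):
  M_2 = R_Ax - M_A - M₀  [x>a] with R_A=27/32, M_A=15/8 = (27/32)·(32/5) - (15/8) - 6 = -99/40 kN·m
Load 3 — triangular load w₀=6 kN/m (0→w₀ over full span):
  M_3 = 3w₀Lx/20 - w₀L²/30 - w₀x³/(6L) = 3·6·8·(32/5)/20 - 6·8²/30 - 6·(32/5)³/(6·8) = 64/125 kN·m
Load 4 — point force P=13 kN at a=16/5 m (b=L-a=24/5):
  M_4 = Pa²(a+3b)(L-x)/L³ - Pa²b/L²  [x>a] = 13·(16/5)²·((16/5)+3·(24/5))·(8-(32/5))/8³ - 13·(16/5)²·(24/5)/8² = -1664/625 kN·m
Superposition: M = Σ M_i = -101381/15000 kN·m ≈ -6.758733 kN·m

M(32/5) = -101381/15000 kN·m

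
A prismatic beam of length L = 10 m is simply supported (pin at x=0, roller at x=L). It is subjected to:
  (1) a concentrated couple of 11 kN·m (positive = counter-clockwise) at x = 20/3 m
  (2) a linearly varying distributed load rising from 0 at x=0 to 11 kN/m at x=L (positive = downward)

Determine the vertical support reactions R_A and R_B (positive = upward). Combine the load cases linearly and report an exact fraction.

Load 1 — applied couple M₀=11 kN·m at a=20/3 m (b=L-a=10/3):
  R_A = M₀/L = 11/10 kN
  R_B = -M₀/L = -11/10 kN
Load 2 — triangular load w₀=11 kN/m (0→w₀ over full span):
  R_A = w₀L/6 = 11·10/6 = 55/3 kN
  R_B = w₀L/3 = 11·10/3 = 110/3 kN
Superposition: R_A = 583/30 kN, R_B = 1067/30 kN

R_A = 583/30 kN, R_B = 1067/30 kN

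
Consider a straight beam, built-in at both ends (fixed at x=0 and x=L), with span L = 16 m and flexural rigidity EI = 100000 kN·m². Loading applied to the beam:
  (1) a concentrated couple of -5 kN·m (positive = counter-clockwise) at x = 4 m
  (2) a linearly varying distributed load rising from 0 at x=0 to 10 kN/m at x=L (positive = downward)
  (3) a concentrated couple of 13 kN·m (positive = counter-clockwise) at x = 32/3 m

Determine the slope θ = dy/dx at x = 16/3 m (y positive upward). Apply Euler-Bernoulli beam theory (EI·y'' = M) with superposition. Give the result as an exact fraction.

θ(16/3) = -709/486000 rad

Load 1 — applied couple M₀=-5 kN·m at a=4 m (b=L-a=12):
  θ_1 = (R_Ax²/2 - M_Ax - M₀(x-a))/EI  [x>a] with R_A=-45/128, M_A=15/16 = ((-45/128)·(16/3)²/2 - (15/16)·(16/3) - (-5)·((16/3)-4))/100000 = -1/30000 rad
Load 2 — triangular load w₀=10 kN/m (0→w₀ over full span):
  θ_2 = -w₀(2x(L-x)(L-2x)(x+2L)+x²(L-x)²)/(120LEI) = -10·(2·(16/3)·(16-(16/3))·(16-2·(16/3))·((16/3)+2·16)+(16/3)²·(16-(16/3))²)/(120·16·100000) = -1024/759375 rad
Load 3 — applied couple M₀=13 kN·m at a=32/3 m (b=L-a=16/3):
  θ_3 = (R_Ax²/2 - M_Ax)/EI  [x≤a] with R_A=13/12, M_A=13/3 = ((13/12)·(16/3)²/2 - (13/3)·(16/3))/100000 = -13/168750 rad
Superposition: θ = Σ θ_i = -709/486000 rad ≈ -0.001459 rad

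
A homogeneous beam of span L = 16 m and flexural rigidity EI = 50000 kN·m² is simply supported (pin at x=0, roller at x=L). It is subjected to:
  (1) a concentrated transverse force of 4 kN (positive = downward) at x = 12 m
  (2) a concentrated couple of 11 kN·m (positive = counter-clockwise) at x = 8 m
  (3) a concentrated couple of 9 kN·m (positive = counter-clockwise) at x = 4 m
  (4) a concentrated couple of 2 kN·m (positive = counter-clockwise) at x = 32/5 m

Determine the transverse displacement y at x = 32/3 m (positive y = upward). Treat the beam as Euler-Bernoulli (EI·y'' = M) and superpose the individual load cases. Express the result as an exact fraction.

y(32/3) = -25631/12656250 m

Load 1 — point force P=4 kN at a=12 m (b=L-a=4):
  y_1 = -Pbx(L²-b²-x²)/(6LEI)  [x≤a] = -4·4·(32/3)·(16²-4²-(32/3)²)/(6·16·50000) = -1136/253125 m
Load 2 — applied couple M₀=11 kN·m at a=8 m (b=L-a=8):
  y_2 = (M₀x³/(6L)-M₀(x-a)²/2+C₁x)/EI  [x>a] with C₁=M₀(3b²-L²)/(6L)=-22/3 = (11·(32/3)³/(6·16)-11·((32/3)-8)²/2+(-22/3)·(32/3))/50000 = 22/50625 m
Load 3 — applied couple M₀=9 kN·m at a=4 m (b=L-a=12):
  y_3 = (M₀x³/(6L)-M₀(x-a)²/2+C₁x)/EI  [x>a] with C₁=M₀(3b²-L²)/(6L)=33/2 = (9·(32/3)³/(6·16)-9·((32/3)-4)²/2+(33/2)·(32/3))/50000 = 101/56250 m
Load 4 — applied couple M₀=2 kN·m at a=32/5 m (b=L-a=48/5):
  y_4 = (M₀x³/(6L)-M₀(x-a)²/2+C₁x)/EI  [x>a] with C₁=M₀(3b²-L²)/(6L)=32/75 = (2·(32/3)³/(6·16)-2·((32/3)-(32/5))²/2+(32/75)·(32/3))/50000 = 1472/6328125 m
Superposition: y = Σ y_i = -25631/12656250 m ≈ -0.002025 m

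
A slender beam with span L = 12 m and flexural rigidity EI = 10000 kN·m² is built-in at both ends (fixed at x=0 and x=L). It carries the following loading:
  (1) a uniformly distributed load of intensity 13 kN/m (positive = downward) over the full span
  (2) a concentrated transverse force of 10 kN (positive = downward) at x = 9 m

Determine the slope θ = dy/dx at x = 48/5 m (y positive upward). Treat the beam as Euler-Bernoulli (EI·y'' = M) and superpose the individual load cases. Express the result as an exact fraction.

Load 1 — uniform load w=13 kN/m over full span:
  θ_1 = -wx(L-x)(L-2x)/(12EI) = -13·(48/5)·(12-(48/5))·(12-2·(48/5))/(12·10000) = 1404/78125 rad
Load 2 — point force P=10 kN at a=9 m (b=L-a=3):
  θ_2 = Pa²(L-x)(2bL-(3b+a)(L-x))/(2L³EI)  [x>a] = 10·9²·(12-(48/5))·(2·3·12-(3·3+9)·(12-(48/5)))/(2·12³·10000) = 81/50000 rad
Superposition: θ = Σ θ_i = 24489/1250000 rad ≈ 0.019591 rad

θ(48/5) = 24489/1250000 rad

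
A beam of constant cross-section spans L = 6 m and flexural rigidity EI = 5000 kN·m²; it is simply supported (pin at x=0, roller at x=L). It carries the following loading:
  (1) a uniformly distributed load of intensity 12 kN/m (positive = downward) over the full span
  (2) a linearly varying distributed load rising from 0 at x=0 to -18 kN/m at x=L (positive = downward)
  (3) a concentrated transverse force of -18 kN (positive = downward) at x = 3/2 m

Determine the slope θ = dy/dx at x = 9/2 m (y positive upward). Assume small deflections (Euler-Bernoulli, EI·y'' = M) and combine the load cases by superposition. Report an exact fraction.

θ(9/2) = -891/3200000 rad

Load 1 — uniform load w=12 kN/m over full span:
  θ_1 = -w(L³-6Lx²+4x³)/(24EI) = -12·(6³-6·6·(9/2)²+4·(9/2)³)/(24·5000) = 297/20000 rad
Load 2 — triangular load w₀=-18 kN/m (0→w₀ over full span):
  θ_2 = -w₀(7L⁴-30L²x²+15x⁴)/(360LEI) = -(-18)·(7·6⁴-30·6²·(9/2)²+15·(9/2)⁴)/(360·6·5000) = -35451/3200000 rad
Load 3 — point force P=-18 kN at a=3/2 m (b=L-a=9/2):
  θ_3 = -Pa(2L²-6Lx+3x²+a²)/(6LEI)  [x>a] = -(-18)·(3/2)·(2·6²-6·6·(9/2)+3·(9/2)²+(3/2)²)/(6·6·5000) = -81/20000 rad
Superposition: θ = Σ θ_i = -891/3200000 rad ≈ -0.000278 rad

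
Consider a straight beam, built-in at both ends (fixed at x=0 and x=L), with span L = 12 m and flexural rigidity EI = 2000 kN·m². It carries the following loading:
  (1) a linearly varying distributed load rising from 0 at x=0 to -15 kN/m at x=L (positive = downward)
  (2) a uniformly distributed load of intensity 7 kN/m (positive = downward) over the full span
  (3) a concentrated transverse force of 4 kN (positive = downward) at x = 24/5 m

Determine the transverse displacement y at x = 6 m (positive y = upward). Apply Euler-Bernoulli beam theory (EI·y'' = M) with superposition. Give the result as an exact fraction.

Load 1 — triangular load w₀=-15 kN/m (0→w₀ over full span):
  y_1 = -w₀x²(L-x)²(x+2L)/(120LEI) = -(-15)·6²·(12-6)²·(6+2·12)/(120·12·2000) = 81/400 m
Load 2 — uniform load w=7 kN/m over full span:
  y_2 = -wx²(L-x)²/(24EI) = -7·6²·(12-6)²/(24·2000) = -189/1000 m
Load 3 — point force P=4 kN at a=24/5 m (b=L-a=36/5):
  y_3 = -Pa²(L-x)²(3bL-(3b+a)(L-x))/(6L³EI)  [x>a] = -4·(24/5)²·(12-6)²·(3·(36/5)·12-(3·(36/5)+(24/5))·(12-6))/(6·12³·2000) = -252/15625 m
Superposition: y = Σ y_i = -657/250000 m ≈ -0.002628 m

y(6) = -657/250000 m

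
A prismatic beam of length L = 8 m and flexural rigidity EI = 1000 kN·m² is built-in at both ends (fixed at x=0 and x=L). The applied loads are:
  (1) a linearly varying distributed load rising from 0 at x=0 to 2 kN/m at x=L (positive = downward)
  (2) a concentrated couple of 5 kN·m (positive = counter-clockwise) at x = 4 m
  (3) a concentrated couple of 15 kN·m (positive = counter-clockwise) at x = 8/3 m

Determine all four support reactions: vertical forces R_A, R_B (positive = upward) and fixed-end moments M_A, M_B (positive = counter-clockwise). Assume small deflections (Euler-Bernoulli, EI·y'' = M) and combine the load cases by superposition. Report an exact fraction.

Load 1 — triangular load w₀=2 kN/m (0→w₀ over full span):
  R_A = 3w₀L/20 = 3·2·8/20 = 12/5 kN
  M_A = w₀L²/30 = 2·8²/30 = 64/15 kN·m
  R_B = 7w₀L/20 = 7·2·8/20 = 28/5 kN
  M_B = -w₀L²/20 = -2·8²/20 = -32/5 kN·m
Load 2 — applied couple M₀=5 kN·m at a=4 m (b=L-a=4):
  R_A = 6M₀ab/L³ = 6·5·4·4/8³ = 15/16 kN
  M_A = M₀b(2a-b)/L² = 5·4·(2·4-4)/8² = 5/4 kN·m
  R_B = -6M₀ab/L³ = -6·5·4·4/8³ = -15/16 kN
  M_B = M₀a(2b-a)/L² = 5·4·(2·4-4)/8² = 5/4 kN·m
Load 3 — applied couple M₀=15 kN·m at a=8/3 m (b=L-a=16/3):
  R_A = 6M₀ab/L³ = 6·15·(8/3)·(16/3)/8³ = 5/2 kN
  M_A = M₀b(2a-b)/L² = 15·(16/3)·(2·(8/3)-(16/3))/8² = 0 kN·m
  R_B = -6M₀ab/L³ = -6·15·(8/3)·(16/3)/8³ = -5/2 kN
  M_B = M₀a(2b-a)/L² = 15·(8/3)·(2·(16/3)-(8/3))/8² = 5 kN·m
Superposition: R_A = 467/80 kN, M_A = 331/60 kN·m, R_B = 173/80 kN, M_B = -3/20 kN·m

R_A = 467/80 kN, M_A = 331/60 kN·m, R_B = 173/80 kN, M_B = -3/20 kN·m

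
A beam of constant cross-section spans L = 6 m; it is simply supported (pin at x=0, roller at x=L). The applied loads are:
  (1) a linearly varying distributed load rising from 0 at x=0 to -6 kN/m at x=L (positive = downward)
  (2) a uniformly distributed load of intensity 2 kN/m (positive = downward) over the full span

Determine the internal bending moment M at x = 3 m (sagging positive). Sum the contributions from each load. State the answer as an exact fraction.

Load 1 — triangular load w₀=-6 kN/m (0→w₀ over full span):
  M_1 = w₀Lx/6 - w₀x³/(6L) = (-6)·6·3/6 - (-6)·3³/(6·6) = -27/2 kN·m
Load 2 — uniform load w=2 kN/m over full span:
  M_2 = wx(L-x)/2 = 2·3·(6-3)/2 = 9 kN·m
Superposition: M = Σ M_i = -9/2 kN·m ≈ -4.500000 kN·m

M(3) = -9/2 kN·m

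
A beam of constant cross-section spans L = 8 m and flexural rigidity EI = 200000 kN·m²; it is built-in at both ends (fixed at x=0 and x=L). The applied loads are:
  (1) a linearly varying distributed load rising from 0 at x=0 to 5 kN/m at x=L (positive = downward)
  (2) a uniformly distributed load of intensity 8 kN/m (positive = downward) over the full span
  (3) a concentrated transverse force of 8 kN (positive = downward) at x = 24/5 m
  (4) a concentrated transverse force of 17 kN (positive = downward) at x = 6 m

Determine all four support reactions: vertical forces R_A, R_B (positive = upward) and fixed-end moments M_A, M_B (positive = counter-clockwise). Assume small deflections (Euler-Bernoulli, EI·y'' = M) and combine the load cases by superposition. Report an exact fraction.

Load 1 — triangular load w₀=5 kN/m (0→w₀ over full span):
  R_A = 3w₀L/20 = 3·5·8/20 = 6 kN
  M_A = w₀L²/30 = 5·8²/30 = 32/3 kN·m
  R_B = 7w₀L/20 = 7·5·8/20 = 14 kN
  M_B = -w₀L²/20 = -5·8²/20 = -16 kN·m
Load 2 — uniform load w=8 kN/m over full span:
  R_A = wL/2 = 8·8/2 = 32 kN
  M_A = wL²/12 = 8·8²/12 = 128/3 kN·m
  R_B = wL/2 = 8·8/2 = 32 kN
  M_B = -wL²/12 = -8·8²/12 = -128/3 kN·m
Load 3 — point force P=8 kN at a=24/5 m (b=L-a=16/5):
  R_A = Pb²(3a+b)/L³ = 8·(16/5)²·(3·(24/5)+(16/5))/8³ = 352/125 kN
  M_A = Pab²/L² = 8·(24/5)·(16/5)²/8² = 768/125 kN·m
  R_B = Pa²(a+3b)/L³ = 8·(24/5)²·((24/5)+3·(16/5))/8³ = 648/125 kN
  M_B = -Pa²b/L² = -8·(24/5)²·(16/5)/8² = -1152/125 kN·m
Load 4 — point force P=17 kN at a=6 m (b=L-a=2):
  R_A = Pb²(3a+b)/L³ = 17·2²·(3·6+2)/8³ = 85/32 kN
  M_A = Pab²/L² = 17·6·2²/8² = 51/8 kN·m
  R_B = Pa²(a+3b)/L³ = 17·6²·(6+3·2)/8³ = 459/32 kN
  M_B = -Pa²b/L² = -17·6²·2/8² = -153/8 kN·m
Superposition: R_A = 173889/4000 kN, M_A = 197557/3000 kN·m, R_B = 262111/4000 kN, M_B = -261023/3000 kN·m

R_A = 173889/4000 kN, M_A = 197557/3000 kN·m, R_B = 262111/4000 kN, M_B = -261023/3000 kN·m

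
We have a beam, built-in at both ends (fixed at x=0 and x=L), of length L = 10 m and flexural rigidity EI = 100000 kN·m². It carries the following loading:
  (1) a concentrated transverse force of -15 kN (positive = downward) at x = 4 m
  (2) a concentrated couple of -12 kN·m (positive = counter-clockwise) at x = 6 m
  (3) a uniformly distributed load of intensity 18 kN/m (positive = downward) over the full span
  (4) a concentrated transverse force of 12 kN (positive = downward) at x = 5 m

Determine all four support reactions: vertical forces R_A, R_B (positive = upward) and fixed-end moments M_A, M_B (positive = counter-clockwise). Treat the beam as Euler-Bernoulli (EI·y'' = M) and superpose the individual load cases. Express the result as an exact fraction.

R_A = 10569/125 kN, M_A = 3489/25 kN·m, R_B = 11556/125 kN, M_B = -3801/25 kN·m

Load 1 — point force P=-15 kN at a=4 m (b=L-a=6):
  R_A = Pb²(3a+b)/L³ = (-15)·6²·(3·4+6)/10³ = -243/25 kN
  M_A = Pab²/L² = (-15)·4·6²/10² = -108/5 kN·m
  R_B = Pa²(a+3b)/L³ = (-15)·4²·(4+3·6)/10³ = -132/25 kN
  M_B = -Pa²b/L² = -(-15)·4²·6/10² = 72/5 kN·m
Load 2 — applied couple M₀=-12 kN·m at a=6 m (b=L-a=4):
  R_A = 6M₀ab/L³ = 6·(-12)·6·4/10³ = -216/125 kN
  M_A = M₀b(2a-b)/L² = (-12)·4·(2·6-4)/10² = -96/25 kN·m
  R_B = -6M₀ab/L³ = -6·(-12)·6·4/10³ = 216/125 kN
  M_B = M₀a(2b-a)/L² = (-12)·6·(2·4-6)/10² = -36/25 kN·m
Load 3 — uniform load w=18 kN/m over full span:
  R_A = wL/2 = 18·10/2 = 90 kN
  M_A = wL²/12 = 18·10²/12 = 150 kN·m
  R_B = wL/2 = 18·10/2 = 90 kN
  M_B = -wL²/12 = -18·10²/12 = -150 kN·m
Load 4 — point force P=12 kN at a=5 m (b=L-a=5):
  R_A = Pb²(3a+b)/L³ = 12·5²·(3·5+5)/10³ = 6 kN
  M_A = Pab²/L² = 12·5·5²/10² = 15 kN·m
  R_B = Pa²(a+3b)/L³ = 12·5²·(5+3·5)/10³ = 6 kN
  M_B = -Pa²b/L² = -12·5²·5/10² = -15 kN·m
Superposition: R_A = 10569/125 kN, M_A = 3489/25 kN·m, R_B = 11556/125 kN, M_B = -3801/25 kN·m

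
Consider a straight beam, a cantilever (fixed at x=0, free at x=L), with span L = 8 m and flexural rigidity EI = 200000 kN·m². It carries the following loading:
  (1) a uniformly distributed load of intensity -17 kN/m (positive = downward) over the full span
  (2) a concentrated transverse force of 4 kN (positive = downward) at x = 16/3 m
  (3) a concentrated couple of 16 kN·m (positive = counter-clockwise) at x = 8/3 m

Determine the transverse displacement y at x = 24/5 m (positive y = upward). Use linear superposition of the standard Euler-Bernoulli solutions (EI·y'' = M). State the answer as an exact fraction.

y(24/5) = 361408/17578125 m

Load 1 — uniform load w=-17 kN/m over full span:
  y_1 = -wx²(x²-4Lx+6L²)/(24EI) = -(-17)·(24/5)²·((24/5)²-4·8·(24/5)+6·8²)/(24·200000) = 40392/1953125 m
Load 2 — point force P=4 kN at a=16/3 m (b=L-a=8/3):
  y_2 = -Px²(3a-x)/(6EI)  [x≤a] = -4·(24/5)²·(3·(16/3)-(24/5))/(6·200000) = -336/390625 m
Load 3 — applied couple M₀=16 kN·m at a=8/3 m (b=L-a=16/3):
  y_3 = M₀a(2x-a)/(2EI)  [x>a] = 16·(8/3)·(2·(24/5)-(8/3))/(2·200000) = 104/140625 m
Superposition: y = Σ y_i = 361408/17578125 m ≈ 0.020560 m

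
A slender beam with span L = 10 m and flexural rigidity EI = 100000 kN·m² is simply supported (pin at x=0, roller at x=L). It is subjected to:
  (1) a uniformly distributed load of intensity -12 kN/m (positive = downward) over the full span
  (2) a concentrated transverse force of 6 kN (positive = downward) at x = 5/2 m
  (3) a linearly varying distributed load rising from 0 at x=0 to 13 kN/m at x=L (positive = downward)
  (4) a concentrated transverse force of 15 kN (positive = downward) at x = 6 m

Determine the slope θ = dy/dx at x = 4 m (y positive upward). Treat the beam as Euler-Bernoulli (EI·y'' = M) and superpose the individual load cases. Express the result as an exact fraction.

θ(4) = 10891/72000000 rad

Load 1 — uniform load w=-12 kN/m over full span:
  θ_1 = -w(L³-6Lx²+4x³)/(24EI) = -(-12)·(10³-6·10·4²+4·4³)/(24·100000) = 37/25000 rad
Load 2 — point force P=6 kN at a=5/2 m (b=L-a=15/2):
  θ_2 = -Pa(2L²-6Lx+3x²+a²)/(6LEI)  [x>a] = -6·(5/2)·(2·10²-6·10·4+3·4²+(5/2)²)/(6·10·100000) = -57/1600000 rad
Load 3 — triangular load w₀=13 kN/m (0→w₀ over full span):
  θ_3 = -w₀(7L⁴-30L²x²+15x⁴)/(360LEI) = -13·(7·10⁴-30·10²·4²+15·4⁴)/(360·10·100000) = -4199/4500000 rad
Load 4 — point force P=15 kN at a=6 m (b=L-a=4):
  θ_4 = -Pb(L²-b²-3x²)/(6LEI)  [x≤a] = -15·4·(10²-4²-3·4²)/(6·10·100000) = -9/25000 rad
Superposition: θ = Σ θ_i = 10891/72000000 rad ≈ 0.000151 rad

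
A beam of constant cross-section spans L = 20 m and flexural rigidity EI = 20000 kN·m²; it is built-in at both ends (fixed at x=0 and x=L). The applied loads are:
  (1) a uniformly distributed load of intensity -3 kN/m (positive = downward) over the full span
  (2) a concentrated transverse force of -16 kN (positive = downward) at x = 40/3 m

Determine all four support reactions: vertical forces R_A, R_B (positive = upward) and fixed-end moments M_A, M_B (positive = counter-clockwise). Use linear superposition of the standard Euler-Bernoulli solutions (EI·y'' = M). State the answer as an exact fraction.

Load 1 — uniform load w=-3 kN/m over full span:
  R_A = wL/2 = (-3)·20/2 = -30 kN
  M_A = wL²/12 = (-3)·20²/12 = -100 kN·m
  R_B = wL/2 = (-3)·20/2 = -30 kN
  M_B = -wL²/12 = -(-3)·20²/12 = 100 kN·m
Load 2 — point force P=-16 kN at a=40/3 m (b=L-a=20/3):
  R_A = Pb²(3a+b)/L³ = (-16)·(20/3)²·(3·(40/3)+(20/3))/20³ = -112/27 kN
  M_A = Pab²/L² = (-16)·(40/3)·(20/3)²/20² = -640/27 kN·m
  R_B = Pa²(a+3b)/L³ = (-16)·(40/3)²·((40/3)+3·(20/3))/20³ = -320/27 kN
  M_B = -Pa²b/L² = -(-16)·(40/3)²·(20/3)/20² = 1280/27 kN·m
Superposition: R_A = -922/27 kN, M_A = -3340/27 kN·m, R_B = -1130/27 kN, M_B = 3980/27 kN·m

R_A = -922/27 kN, M_A = -3340/27 kN·m, R_B = -1130/27 kN, M_B = 3980/27 kN·m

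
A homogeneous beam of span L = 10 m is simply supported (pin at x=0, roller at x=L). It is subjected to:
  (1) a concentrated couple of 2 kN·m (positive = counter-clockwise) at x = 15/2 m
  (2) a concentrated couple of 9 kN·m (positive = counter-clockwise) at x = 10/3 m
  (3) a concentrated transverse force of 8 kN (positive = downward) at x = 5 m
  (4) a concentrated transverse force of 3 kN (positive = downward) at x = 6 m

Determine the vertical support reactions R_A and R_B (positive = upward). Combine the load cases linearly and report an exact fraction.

R_A = 63/10 kN, R_B = 47/10 kN

Load 1 — applied couple M₀=2 kN·m at a=15/2 m (b=L-a=5/2):
  R_A = M₀/L = 2/10 = 1/5 kN
  R_B = -M₀/L = -2/10 = -1/5 kN
Load 2 — applied couple M₀=9 kN·m at a=10/3 m (b=L-a=20/3):
  R_A = M₀/L = 9/10 kN
  R_B = -M₀/L = -9/10 kN
Load 3 — point force P=8 kN at a=5 m (b=L-a=5):
  R_A = Pb/L = 8·5/10 = 4 kN
  R_B = Pa/L = 8·5/10 = 4 kN
Load 4 — point force P=3 kN at a=6 m (b=L-a=4):
  R_A = Pb/L = 3·4/10 = 6/5 kN
  R_B = Pa/L = 3·6/10 = 9/5 kN
Superposition: R_A = 63/10 kN, R_B = 47/10 kN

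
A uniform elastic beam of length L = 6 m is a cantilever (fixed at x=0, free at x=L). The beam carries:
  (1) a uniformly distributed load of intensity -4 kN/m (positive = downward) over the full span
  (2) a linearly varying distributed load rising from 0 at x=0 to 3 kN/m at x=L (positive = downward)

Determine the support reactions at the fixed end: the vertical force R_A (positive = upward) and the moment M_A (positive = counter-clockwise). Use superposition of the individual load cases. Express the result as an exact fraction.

Load 1 — uniform load w=-4 kN/m over full span:
  R_A = wL = (-4)·6 = -24 kN
  M_A = wL²/2 = (-4)·6²/2 = -72 kN·m
Load 2 — triangular load w₀=3 kN/m (0→w₀ over full span):
  R_A = w₀L/2 = 3·6/2 = 9 kN
  M_A = w₀L²/3 = 3·6²/3 = 36 kN·m
Superposition: R_A = -15 kN, M_A = -36 kN·m

R_A = -15 kN, M_A = -36 kN·m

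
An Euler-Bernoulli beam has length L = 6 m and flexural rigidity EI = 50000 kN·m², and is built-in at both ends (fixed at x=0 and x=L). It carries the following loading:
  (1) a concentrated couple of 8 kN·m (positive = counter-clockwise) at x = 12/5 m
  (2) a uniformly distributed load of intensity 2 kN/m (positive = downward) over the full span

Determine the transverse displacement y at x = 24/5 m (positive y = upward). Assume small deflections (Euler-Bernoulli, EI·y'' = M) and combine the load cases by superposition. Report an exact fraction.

Load 1 — applied couple M₀=8 kN·m at a=12/5 m (b=L-a=18/5):
  y_1 = (R_Ax³/6 - M_Ax²/2 - M₀(x-a)²/2)/EI  [x>a] with R_A=48/25, M_A=24/25 = ((48/25)·(24/5)³/6 - (24/25)·(24/5)²/2 - 8·((24/5)-(12/5))²/2)/50000 = 252/9765625 m
Load 2 — uniform load w=2 kN/m over full span:
  y_2 = -wx²(L-x)²/(24EI) = -2·(24/5)²·(6-(24/5))²/(24·50000) = -108/1953125 m
Superposition: y = Σ y_i = -288/9765625 m ≈ -0.000029 m

y(24/5) = -288/9765625 m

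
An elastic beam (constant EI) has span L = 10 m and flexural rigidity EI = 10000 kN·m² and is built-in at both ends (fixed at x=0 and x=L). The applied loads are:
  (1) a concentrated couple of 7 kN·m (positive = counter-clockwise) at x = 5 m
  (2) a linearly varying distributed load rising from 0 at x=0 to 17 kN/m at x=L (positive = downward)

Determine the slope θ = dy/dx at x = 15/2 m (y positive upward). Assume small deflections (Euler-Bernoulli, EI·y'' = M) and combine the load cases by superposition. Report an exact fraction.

θ(15/2) = 3429/512000 rad

Load 1 — applied couple M₀=7 kN·m at a=5 m (b=L-a=5):
  θ_1 = (R_Ax²/2 - M_Ax - M₀(x-a))/EI  [x>a] with R_A=21/20, M_A=7/4 = ((21/20)·(15/2)²/2 - (7/4)·(15/2) - 7·((15/2)-5))/10000 = -7/64000 rad
Load 2 — triangular load w₀=17 kN/m (0→w₀ over full span):
  θ_2 = -w₀(2x(L-x)(L-2x)(x+2L)+x²(L-x)²)/(120LEI) = -17·(2·(15/2)·(10-(15/2))·(10-2·(15/2))·((15/2)+2·10)+(15/2)²·(10-(15/2))²)/(120·10·10000) = 697/102400 rad
Superposition: θ = Σ θ_i = 3429/512000 rad ≈ 0.006697 rad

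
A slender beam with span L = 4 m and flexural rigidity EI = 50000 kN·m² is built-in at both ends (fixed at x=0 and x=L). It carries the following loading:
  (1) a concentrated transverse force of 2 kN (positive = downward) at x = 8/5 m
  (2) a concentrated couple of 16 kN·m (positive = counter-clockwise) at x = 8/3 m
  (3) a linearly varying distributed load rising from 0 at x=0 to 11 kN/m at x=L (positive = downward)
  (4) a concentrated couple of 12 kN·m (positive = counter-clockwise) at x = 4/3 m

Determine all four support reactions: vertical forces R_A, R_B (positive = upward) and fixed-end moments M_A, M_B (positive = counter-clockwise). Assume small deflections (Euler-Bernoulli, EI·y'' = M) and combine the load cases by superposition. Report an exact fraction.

Load 1 — point force P=2 kN at a=8/5 m (b=L-a=12/5):
  R_A = Pb²(3a+b)/L³ = 2·(12/5)²·(3·(8/5)+(12/5))/4³ = 162/125 kN
  M_A = Pab²/L² = 2·(8/5)·(12/5)²/4² = 144/125 kN·m
  R_B = Pa²(a+3b)/L³ = 2·(8/5)²·((8/5)+3·(12/5))/4³ = 88/125 kN
  M_B = -Pa²b/L² = -2·(8/5)²·(12/5)/4² = -96/125 kN·m
Load 2 — applied couple M₀=16 kN·m at a=8/3 m (b=L-a=4/3):
  R_A = 6M₀ab/L³ = 6·16·(8/3)·(4/3)/4³ = 16/3 kN
  M_A = M₀b(2a-b)/L² = 16·(4/3)·(2·(8/3)-(4/3))/4² = 16/3 kN·m
  R_B = -6M₀ab/L³ = -6·16·(8/3)·(4/3)/4³ = -16/3 kN
  M_B = M₀a(2b-a)/L² = 16·(8/3)·(2·(4/3)-(8/3))/4² = 0 kN·m
Load 3 — triangular load w₀=11 kN/m (0→w₀ over full span):
  R_A = 3w₀L/20 = 3·11·4/20 = 33/5 kN
  M_A = w₀L²/30 = 11·4²/30 = 88/15 kN·m
  R_B = 7w₀L/20 = 7·11·4/20 = 77/5 kN
  M_B = -w₀L²/20 = -11·4²/20 = -44/5 kN·m
Load 4 — applied couple M₀=12 kN·m at a=4/3 m (b=L-a=8/3):
  R_A = 6M₀ab/L³ = 6·12·(4/3)·(8/3)/4³ = 4 kN
  M_A = M₀b(2a-b)/L² = 12·(8/3)·(2·(4/3)-(8/3))/4² = 0 kN·m
  R_B = -6M₀ab/L³ = -6·12·(4/3)·(8/3)/4³ = -4 kN
  M_B = M₀a(2b-a)/L² = 12·(4/3)·(2·(8/3)-(4/3))/4² = 4 kN·m
Superposition: R_A = 6461/375 kN, M_A = 1544/125 kN·m, R_B = 2539/375 kN, M_B = -696/125 kN·m

R_A = 6461/375 kN, M_A = 1544/125 kN·m, R_B = 2539/375 kN, M_B = -696/125 kN·m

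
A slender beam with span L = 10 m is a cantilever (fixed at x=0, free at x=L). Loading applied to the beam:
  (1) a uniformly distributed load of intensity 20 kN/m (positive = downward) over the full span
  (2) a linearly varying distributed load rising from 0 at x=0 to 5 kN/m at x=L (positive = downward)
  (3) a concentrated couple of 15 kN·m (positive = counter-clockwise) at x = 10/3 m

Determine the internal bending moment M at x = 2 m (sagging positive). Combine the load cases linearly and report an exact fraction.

Load 1 — uniform load w=20 kN/m over full span:
  M_1 = -w(L-x)²/2 = -20·(10-2)²/2 = -640 kN·m
Load 2 — triangular load w₀=5 kN/m (0→w₀ over full span):
  M_2 = w₀Lx/2 - w₀L²/3 - w₀x³/(6L) = 5·10·2/2 - 5·10²/3 - 5·2³/(6·10) = -352/3 kN·m
Load 3 — applied couple M₀=15 kN·m at a=10/3 m (b=L-a=20/3):
  M_3 = M₀  [x≤a] = 15 = 15 kN·m
Superposition: M = Σ M_i = -2227/3 kN·m ≈ -742.333333 kN·m

M(2) = -2227/3 kN·m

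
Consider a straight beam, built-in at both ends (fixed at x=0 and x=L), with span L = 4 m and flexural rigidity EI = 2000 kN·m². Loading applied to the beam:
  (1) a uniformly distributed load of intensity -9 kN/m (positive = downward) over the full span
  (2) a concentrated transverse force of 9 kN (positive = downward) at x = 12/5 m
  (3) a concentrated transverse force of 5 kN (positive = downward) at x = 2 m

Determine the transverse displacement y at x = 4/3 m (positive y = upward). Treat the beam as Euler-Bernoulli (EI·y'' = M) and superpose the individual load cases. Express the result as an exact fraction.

Load 1 — uniform load w=-9 kN/m over full span:
  y_1 = -wx²(L-x)²/(24EI) = -(-9)·(4/3)²·(4-(4/3))²/(24·2000) = 8/3375 m
Load 2 — point force P=9 kN at a=12/5 m (b=L-a=8/5):
  y_2 = -Pb²x²(3aL-(3a+b)x)/(6L³EI)  [x≤a] = -9·(8/5)²·(4/3)²·(3·(12/5)·4-(3·(12/5)+(8/5))·(4/3))/(6·4³·2000) = -128/140625 m
Load 3 — point force P=5 kN at a=2 m (b=L-a=2):
  y_3 = -Pb²x²(3aL-(3a+b)x)/(6L³EI)  [x≤a] = -5·2²·(4/3)²·(3·2·4-(3·2+2)·(4/3))/(6·4³·2000) = -1/1620 m
Superposition: y = Σ y_i = 4267/5062500 m ≈ 0.000843 m

y(4/3) = 4267/5062500 m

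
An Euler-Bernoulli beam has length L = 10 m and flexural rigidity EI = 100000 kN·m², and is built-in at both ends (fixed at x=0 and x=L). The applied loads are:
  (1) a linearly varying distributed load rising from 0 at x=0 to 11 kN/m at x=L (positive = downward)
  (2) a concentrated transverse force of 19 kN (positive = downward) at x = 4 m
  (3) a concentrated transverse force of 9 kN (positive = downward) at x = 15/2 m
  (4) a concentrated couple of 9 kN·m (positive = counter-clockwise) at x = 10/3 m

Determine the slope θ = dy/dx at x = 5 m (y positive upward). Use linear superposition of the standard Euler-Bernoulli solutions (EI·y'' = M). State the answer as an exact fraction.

Load 1 — triangular load w₀=11 kN/m (0→w₀ over full span):
  θ_1 = -w₀(2x(L-x)(L-2x)(x+2L)+x²(L-x)²)/(120LEI) = -11·(2·5·(10-5)·(10-2·5)·(5+2·10)+5²·(10-5)²)/(120·10·100000) = -11/192000 rad
Load 2 — point force P=19 kN at a=4 m (b=L-a=6):
  θ_2 = Pa²(L-x)(2bL-(3b+a)(L-x))/(2L³EI)  [x>a] = 19·4²·(10-5)·(2·6·10-(3·6+4)·(10-5))/(2·10³·100000) = 19/250000 rad
Load 3 — point force P=9 kN at a=15/2 m (b=L-a=5/2):
  θ_3 = -Pb²x(2aL-(3a+b)x)/(2L³EI)  [x≤a] = -9·(5/2)²·5·(2·(15/2)·10-(3·(15/2)+(5/2))·5)/(2·10³·100000) = -9/256000 rad
Load 4 — applied couple M₀=9 kN·m at a=10/3 m (b=L-a=20/3):
  θ_4 = (R_Ax²/2 - M_Ax - M₀(x-a))/EI  [x>a] with R_A=6/5, M_A=0 = ((6/5)·5²/2 - 0·5 - 9·(5-(10/3)))/100000 = 0 rad
Superposition: θ = Σ θ_i = -1579/96000000 rad ≈ -0.000016 rad

θ(5) = -1579/96000000 rad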